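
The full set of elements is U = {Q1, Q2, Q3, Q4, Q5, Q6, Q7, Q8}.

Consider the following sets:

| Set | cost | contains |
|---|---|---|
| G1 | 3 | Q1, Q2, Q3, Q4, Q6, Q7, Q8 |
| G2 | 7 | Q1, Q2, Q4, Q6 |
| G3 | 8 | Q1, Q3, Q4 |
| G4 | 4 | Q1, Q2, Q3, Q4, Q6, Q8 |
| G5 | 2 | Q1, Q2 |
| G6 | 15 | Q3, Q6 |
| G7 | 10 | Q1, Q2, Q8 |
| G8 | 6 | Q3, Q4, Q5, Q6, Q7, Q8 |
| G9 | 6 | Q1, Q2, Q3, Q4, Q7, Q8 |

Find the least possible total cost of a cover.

G5, G8 together cover every element (G5 ∪ G8 = {Q1, Q2, Q3, Q4, Q5, Q6, Q7, Q8}); total cost 2 + 6 = 8.
The greedy pick G1, G8 costs 9; no covering selection beats 8.

8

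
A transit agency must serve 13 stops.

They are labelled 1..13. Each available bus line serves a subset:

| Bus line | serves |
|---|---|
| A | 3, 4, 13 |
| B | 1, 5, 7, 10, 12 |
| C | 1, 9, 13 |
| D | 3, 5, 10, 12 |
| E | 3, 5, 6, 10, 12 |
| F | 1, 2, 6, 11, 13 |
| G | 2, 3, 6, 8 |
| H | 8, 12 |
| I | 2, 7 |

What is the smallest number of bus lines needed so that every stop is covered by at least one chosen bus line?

A and B and C and F and G together: A ∪ B ∪ C ∪ F ∪ G = {1, 2, 3, 4, 5, 6, 7, 8, 9, 10, 11, 12, 13} — every stop is covered.
No 4 of the 9 bus lines cover everything (all 126 combinations miss at least one stop), so 5 is optimal.

5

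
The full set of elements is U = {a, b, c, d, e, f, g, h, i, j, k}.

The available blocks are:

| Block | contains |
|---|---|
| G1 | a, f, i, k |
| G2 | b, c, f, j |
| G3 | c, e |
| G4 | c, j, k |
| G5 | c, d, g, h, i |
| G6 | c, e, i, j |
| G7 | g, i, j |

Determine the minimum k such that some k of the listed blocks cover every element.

4

G1 and G2 and G3 and G5 together: G1 ∪ G2 ∪ G3 ∪ G5 = {a, b, c, d, e, f, g, h, i, j, k} — every element is covered.
No 3 of the 7 blocks cover everything (all 35 combinations miss at least one element), so 4 is optimal.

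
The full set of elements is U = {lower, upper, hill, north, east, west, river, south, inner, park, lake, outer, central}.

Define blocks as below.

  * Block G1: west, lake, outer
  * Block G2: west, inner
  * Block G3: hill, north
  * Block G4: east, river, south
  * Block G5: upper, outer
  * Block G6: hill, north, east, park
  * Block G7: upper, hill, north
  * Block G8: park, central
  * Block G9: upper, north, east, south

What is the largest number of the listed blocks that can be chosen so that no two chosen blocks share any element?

5

G2, G3, G4, G5, G8 are pairwise disjoint (G2={west,inner}; G3={hill,north}; G4={east,river,south}; G5={upper,outer}; G8={park,central}).
Every remaining block overlaps one of these, and no 6 of the listed blocks are pairwise disjoint, so 5 is the maximum.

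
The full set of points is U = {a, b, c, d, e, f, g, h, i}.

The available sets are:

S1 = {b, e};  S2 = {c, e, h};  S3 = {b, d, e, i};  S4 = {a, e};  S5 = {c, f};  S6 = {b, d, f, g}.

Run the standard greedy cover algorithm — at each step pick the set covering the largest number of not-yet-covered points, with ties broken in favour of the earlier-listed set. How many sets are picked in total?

Greedy: pick S3 (covers 4 new) → pick S2 (covers 2 new) → pick S6 (covers 2 new) → pick S4 (covers 1 new). Total picks: 4.

4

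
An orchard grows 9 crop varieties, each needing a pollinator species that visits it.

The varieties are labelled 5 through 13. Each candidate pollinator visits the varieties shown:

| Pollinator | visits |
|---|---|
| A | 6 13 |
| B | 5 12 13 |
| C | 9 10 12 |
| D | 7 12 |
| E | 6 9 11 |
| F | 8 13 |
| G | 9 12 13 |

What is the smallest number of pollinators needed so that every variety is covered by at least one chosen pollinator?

Take {B, C, D, E, F}. Their union is {5, 6, 7, 8, 9, 10, 11, 12, 13}, which is all 9 varieties.
No 4 of the 7 pollinators cover everything (all 35 combinations miss at least one variety), so 5 is optimal.

5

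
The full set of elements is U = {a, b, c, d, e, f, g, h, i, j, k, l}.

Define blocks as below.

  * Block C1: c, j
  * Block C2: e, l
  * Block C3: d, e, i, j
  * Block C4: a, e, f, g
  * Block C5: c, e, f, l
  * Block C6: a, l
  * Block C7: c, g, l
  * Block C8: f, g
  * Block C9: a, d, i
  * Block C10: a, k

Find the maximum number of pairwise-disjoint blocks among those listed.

4

C1, C2, C8, C9 are pairwise disjoint (C1={c,j}; C2={e,l}; C8={f,g}; C9={a,d,i}).
Every remaining block overlaps one of these, and no 5 of the listed blocks are pairwise disjoint, so 4 is the maximum.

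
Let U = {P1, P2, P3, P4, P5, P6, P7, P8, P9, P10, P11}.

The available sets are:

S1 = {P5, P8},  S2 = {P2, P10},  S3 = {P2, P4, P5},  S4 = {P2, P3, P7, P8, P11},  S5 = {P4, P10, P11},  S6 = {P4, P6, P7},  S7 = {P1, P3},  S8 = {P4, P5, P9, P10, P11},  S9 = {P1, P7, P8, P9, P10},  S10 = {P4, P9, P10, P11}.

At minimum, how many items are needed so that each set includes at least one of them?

4

The 4 items {P3, P4, P8, P10} hit every set.
The sets S1, S2, S6, S7 are pairwise disjoint, so any hitting set needs a separate item for each — at least 4. Hence 4 is optimal.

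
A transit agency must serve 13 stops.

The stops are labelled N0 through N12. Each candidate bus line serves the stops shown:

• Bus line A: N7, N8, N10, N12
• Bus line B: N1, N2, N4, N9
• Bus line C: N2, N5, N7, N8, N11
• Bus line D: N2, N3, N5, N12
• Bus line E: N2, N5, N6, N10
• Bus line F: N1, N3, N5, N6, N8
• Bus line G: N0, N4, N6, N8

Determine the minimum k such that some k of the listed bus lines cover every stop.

A and B and C and F and G together: A ∪ B ∪ C ∪ F ∪ G = {N0, N1, N2, N3, N4, N5, N6, N7, N8, N9, N10, N11, N12} — every stop is covered.
No 4 of the 7 bus lines cover everything (all 35 combinations miss at least one stop), so 5 is optimal.

5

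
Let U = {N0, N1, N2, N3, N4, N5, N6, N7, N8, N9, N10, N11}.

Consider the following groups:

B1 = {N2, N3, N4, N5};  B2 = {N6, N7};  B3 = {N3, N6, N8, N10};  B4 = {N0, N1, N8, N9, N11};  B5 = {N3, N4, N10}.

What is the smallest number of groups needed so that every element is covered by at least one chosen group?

B1 and B2 and B3 and B4 together: B1 ∪ B2 ∪ B3 ∪ B4 = {N0, N1, N2, N3, N4, N5, N6, N7, N8, N9, N10, N11} — every element is covered.
No 3 of the 5 groups cover everything (all 10 combinations miss at least one element), so 4 is optimal.

4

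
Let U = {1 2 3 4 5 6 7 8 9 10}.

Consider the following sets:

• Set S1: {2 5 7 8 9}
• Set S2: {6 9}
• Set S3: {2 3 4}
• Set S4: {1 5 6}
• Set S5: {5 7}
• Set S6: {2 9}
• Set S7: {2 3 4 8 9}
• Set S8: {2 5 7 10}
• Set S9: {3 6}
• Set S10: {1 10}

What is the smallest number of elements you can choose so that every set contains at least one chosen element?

4

H = {2, 6, 7, 10} meets every set (each contains at least one member of H), and |H| = 4.
The sets S2, S3, S5, S10 are pairwise disjoint, so any hitting set needs a separate element for each — at least 4. Hence 4 is optimal.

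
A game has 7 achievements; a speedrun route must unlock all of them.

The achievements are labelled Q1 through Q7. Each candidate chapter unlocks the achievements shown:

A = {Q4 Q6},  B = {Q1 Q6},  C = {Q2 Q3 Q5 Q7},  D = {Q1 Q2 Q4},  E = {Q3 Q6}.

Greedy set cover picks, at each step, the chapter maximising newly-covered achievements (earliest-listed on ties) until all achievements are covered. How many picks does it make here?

3

Greedy: pick C (covers 4 new) → pick A (covers 2 new) → pick B (covers 1 new). Total picks: 3.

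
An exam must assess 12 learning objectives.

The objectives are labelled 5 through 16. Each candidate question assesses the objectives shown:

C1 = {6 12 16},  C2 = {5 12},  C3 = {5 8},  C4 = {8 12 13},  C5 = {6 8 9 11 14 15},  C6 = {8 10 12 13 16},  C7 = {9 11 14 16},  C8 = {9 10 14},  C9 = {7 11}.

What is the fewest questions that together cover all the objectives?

C3 and C5 and C6 and C9 together: C3 ∪ C5 ∪ C6 ∪ C9 = {5, 6, 7, 8, 9, 10, 11, 12, 13, 14, 15, 16} — every objective is covered.
No 3 of the 9 questions cover everything (all 84 combinations miss at least one objective), so 4 is optimal.

4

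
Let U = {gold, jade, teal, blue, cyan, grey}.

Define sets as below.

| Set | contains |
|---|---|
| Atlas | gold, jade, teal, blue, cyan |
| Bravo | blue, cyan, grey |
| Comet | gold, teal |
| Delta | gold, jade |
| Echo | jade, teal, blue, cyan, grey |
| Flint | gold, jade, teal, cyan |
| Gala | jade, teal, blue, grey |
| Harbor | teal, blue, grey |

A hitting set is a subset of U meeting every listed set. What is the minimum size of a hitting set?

H = {gold, blue} meets every set (each contains at least one member of H), and |H| = 2.
The sets Bravo, Comet are pairwise disjoint, so any hitting set needs a separate element for each — at least 2. Hence 2 is optimal.

2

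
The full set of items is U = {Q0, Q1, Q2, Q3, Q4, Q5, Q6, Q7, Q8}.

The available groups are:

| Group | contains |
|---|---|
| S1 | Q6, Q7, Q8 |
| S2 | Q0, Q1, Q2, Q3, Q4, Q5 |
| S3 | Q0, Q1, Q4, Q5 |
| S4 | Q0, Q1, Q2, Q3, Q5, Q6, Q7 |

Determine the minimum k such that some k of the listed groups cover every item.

S1 and S2 together: S1 ∪ S2 = {Q0, Q1, Q2, Q3, Q4, Q5, Q6, Q7, Q8} — every item is covered.
No single group has all 9 items (the largest, S4, has 7), so 2 is optimal.

2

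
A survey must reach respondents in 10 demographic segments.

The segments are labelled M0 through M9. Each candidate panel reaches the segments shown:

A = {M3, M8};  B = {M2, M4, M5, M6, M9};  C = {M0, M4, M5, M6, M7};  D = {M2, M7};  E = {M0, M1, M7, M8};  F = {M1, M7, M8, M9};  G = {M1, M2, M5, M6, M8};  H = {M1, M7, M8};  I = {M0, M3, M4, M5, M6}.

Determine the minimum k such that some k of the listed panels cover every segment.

B and H and I together: B ∪ H ∪ I = {M0, M1, M2, M3, M4, M5, M6, M7, M8, M9} — every segment is covered.
No 2 of the 9 panels cover everything (all 36 combinations miss at least one segment), so 3 is optimal.

3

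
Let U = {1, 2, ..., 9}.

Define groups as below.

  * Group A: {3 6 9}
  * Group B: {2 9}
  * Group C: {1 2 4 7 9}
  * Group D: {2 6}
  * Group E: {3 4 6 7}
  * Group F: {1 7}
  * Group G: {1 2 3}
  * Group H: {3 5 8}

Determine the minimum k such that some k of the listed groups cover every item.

3

C and E and H together: C ∪ E ∪ H = {1, 2, 3, 4, 5, 6, 7, 8, 9} — every item is covered.
Only H contains 5, so H is forced; the remaining 6 items need at least 2 more groups (each remaining group adds at most 5) — so at least 3 groups are needed, and 3 is optimal.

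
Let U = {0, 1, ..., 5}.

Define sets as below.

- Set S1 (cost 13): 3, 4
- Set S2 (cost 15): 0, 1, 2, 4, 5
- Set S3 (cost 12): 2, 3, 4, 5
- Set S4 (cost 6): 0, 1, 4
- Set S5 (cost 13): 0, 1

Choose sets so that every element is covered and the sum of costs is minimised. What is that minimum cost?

S3, S4 together cover every element (S3 ∪ S4 = {0, 1, 2, 3, 4, 5}); total cost 12 + 6 = 18.
No covering selection has total cost below 18.

18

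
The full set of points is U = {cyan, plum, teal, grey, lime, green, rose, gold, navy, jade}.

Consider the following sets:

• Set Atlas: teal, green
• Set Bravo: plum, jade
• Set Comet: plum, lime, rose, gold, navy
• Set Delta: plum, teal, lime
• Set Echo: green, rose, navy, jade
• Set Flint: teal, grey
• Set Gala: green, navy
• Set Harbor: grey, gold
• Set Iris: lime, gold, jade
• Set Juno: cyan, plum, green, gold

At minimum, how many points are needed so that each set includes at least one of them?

H = {teal, green, gold, jade} meets every set (each contains at least one member of H), and |H| = 4.
No choice of 3 points meets every set, so 4 is the minimum.

4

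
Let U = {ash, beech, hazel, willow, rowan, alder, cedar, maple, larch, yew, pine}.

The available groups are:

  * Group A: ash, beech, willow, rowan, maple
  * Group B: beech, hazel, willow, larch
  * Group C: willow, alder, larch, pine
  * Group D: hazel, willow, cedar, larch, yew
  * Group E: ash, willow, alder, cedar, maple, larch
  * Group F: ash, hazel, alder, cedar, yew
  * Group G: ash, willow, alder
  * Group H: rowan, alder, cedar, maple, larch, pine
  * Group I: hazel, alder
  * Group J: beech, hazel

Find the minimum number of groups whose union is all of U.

3

A, C, and D cover everything between them: the union {ash, beech, hazel, willow, rowan, alder, cedar, maple, larch, yew, pine} is all of U.
No 2 of the 10 groups cover everything (all 45 combinations miss at least one item), so 3 is optimal.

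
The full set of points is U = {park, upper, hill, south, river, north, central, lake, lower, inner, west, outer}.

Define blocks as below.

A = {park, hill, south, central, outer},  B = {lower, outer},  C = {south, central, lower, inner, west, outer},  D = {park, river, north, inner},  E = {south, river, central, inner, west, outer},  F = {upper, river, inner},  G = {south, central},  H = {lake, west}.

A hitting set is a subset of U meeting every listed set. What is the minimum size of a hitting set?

4

Take T = {river, central, lake, lower}. Each listed block contains at least one of these, so T is a hitting set of size 4.
The blocks B, D, G, H are pairwise disjoint, so any hitting set needs a separate point for each — at least 4. Hence 4 is optimal.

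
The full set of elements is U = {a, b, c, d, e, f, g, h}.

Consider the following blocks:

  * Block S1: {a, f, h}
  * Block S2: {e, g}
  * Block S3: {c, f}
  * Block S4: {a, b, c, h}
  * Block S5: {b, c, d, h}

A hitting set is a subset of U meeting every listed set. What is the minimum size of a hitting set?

3

T = {c, f, g} meets every block (each contains at least one member of T), and |T| = 3.
No choice of 2 elements meets every block, so 3 is the minimum.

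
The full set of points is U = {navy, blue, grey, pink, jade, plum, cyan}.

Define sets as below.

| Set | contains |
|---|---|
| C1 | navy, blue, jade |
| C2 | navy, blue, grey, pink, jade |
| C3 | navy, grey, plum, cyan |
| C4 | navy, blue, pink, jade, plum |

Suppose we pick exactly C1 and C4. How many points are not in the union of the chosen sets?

2

Union of C1, C4 = {navy, blue, pink, jade, plum}.
Not covered: grey, cyan — 2 points.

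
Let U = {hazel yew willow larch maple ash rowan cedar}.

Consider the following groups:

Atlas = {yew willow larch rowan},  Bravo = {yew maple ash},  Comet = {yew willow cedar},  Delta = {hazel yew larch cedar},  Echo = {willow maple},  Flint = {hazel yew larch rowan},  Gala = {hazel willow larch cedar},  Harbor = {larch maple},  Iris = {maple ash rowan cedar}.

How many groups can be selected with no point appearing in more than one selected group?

Comet, Harbor are pairwise disjoint (Comet={yew,willow,cedar}; Harbor={larch,maple}).
Every remaining group overlaps one of these, and no 3 of the listed groups are pairwise disjoint, so 2 is the maximum.

2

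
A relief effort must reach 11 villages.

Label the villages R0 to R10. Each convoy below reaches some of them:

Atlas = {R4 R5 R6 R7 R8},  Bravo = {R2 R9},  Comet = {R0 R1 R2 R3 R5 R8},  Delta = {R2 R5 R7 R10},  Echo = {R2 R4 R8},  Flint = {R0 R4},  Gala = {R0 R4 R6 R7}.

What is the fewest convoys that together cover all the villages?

4

Take {Bravo, Comet, Delta, Gala}. Their union is {R0, R1, R2, R3, R4, R5, R6, R7, R8, R9, R10}, which is all 11 villages.
No 3 of the 7 convoys cover everything (all 35 combinations miss at least one village), so 4 is optimal.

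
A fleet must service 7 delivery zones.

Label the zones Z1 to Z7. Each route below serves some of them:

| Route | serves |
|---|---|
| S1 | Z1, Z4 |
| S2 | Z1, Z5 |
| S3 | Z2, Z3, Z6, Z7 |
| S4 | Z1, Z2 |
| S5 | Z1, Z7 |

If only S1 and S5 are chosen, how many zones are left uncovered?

Union of S1, S5 = {Z1, Z4, Z7}.
Not covered: Z2, Z3, Z5, Z6 — 4 zones.

4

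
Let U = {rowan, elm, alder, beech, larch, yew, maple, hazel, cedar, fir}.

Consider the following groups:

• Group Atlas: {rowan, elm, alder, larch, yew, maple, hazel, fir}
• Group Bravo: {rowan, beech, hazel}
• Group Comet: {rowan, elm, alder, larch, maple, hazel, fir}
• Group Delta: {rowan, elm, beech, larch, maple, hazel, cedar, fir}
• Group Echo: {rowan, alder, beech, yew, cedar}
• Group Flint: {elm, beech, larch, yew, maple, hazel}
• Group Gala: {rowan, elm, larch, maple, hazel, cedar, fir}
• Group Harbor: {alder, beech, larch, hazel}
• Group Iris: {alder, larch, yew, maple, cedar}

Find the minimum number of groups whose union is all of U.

2

Delta and Iris cover everything between them: the union {rowan, elm, alder, beech, larch, yew, maple, hazel, cedar, fir} is all of U.
No single group has all 10 elements (the largest, Atlas, has 8), so 2 is optimal.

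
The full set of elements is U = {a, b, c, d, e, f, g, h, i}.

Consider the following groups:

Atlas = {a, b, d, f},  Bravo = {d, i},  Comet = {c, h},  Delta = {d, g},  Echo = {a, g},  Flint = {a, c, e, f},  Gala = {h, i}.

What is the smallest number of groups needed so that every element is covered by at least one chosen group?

4

Take {Atlas, Echo, Flint, Gala}. Their union is {a, b, c, d, e, f, g, h, i}, which is all 9 elements.
Only Atlas contains b, so Atlas is forced; the remaining 5 elements need at least 3 more groups (each remaining group adds at most 2) — so at least 4 groups are needed, and 4 is optimal.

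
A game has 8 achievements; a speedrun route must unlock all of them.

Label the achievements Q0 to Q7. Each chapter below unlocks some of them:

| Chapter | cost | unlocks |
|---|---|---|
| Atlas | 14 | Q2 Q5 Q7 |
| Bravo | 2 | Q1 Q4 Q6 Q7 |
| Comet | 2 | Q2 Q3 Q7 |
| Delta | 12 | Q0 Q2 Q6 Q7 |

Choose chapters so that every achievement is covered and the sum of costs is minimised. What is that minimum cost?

Atlas, Bravo, Comet, Delta together cover every achievement (Atlas ∪ Bravo ∪ Comet ∪ Delta = {Q0, Q1, Q2, Q3, Q4, Q5, Q6, Q7}); total cost 14 + 2 + 2 + 12 = 30.
No covering selection has total cost below 30.

30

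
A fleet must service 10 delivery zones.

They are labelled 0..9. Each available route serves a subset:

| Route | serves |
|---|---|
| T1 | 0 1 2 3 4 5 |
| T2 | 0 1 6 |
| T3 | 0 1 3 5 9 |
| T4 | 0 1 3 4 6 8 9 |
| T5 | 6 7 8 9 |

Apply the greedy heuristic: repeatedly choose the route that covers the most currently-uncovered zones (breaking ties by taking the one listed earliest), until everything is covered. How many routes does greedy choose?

3

Greedy: pick T4 (covers 7 new) → pick T1 (covers 2 new) → pick T5 (covers 1 new). Total picks: 3.
(The true minimum cover uses only 2 routes, so greedy is not optimal here.)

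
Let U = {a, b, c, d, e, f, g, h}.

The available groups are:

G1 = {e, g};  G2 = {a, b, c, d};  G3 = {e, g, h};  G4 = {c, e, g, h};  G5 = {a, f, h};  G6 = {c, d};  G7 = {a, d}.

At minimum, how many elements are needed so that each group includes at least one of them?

3

T = {d, g, h} meets every group (each contains at least one member of T), and |T| = 3.
The groups G1, G5, G6 are pairwise disjoint, so any hitting set needs a separate element for each — at least 3. Hence 3 is optimal.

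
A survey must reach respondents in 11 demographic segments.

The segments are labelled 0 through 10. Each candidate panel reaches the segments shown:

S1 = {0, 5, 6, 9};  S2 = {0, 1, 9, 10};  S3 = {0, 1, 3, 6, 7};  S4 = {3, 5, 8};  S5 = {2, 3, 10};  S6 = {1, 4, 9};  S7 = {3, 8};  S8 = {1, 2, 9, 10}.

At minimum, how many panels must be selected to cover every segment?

4

Take {S3, S4, S6, S8}. Their union is {0, 1, 2, 3, 4, 5, 6, 7, 8, 9, 10}, which is all 11 segments.
No 3 of the 8 panels cover everything (all 56 combinations miss at least one segment), so 4 is optimal.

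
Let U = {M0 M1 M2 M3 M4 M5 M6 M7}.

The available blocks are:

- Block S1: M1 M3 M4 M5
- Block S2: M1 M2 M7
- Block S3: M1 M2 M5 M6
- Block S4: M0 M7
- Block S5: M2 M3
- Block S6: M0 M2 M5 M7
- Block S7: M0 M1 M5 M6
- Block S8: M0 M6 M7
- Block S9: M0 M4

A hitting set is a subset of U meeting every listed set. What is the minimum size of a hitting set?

3

H = {M0, M1, M2} meets every block (each contains at least one member of H), and |H| = 3.
No choice of 2 items meets every block, so 3 is the minimum.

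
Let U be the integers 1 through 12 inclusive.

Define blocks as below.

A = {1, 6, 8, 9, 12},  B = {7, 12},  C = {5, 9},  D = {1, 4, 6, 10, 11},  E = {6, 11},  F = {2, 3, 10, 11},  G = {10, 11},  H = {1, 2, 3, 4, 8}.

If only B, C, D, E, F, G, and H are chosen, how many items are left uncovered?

Union of B, C, D, E, F, G, H = {1, 2, 3, 4, 5, 6, 7, 8, 9, 10, 11, 12} — that's every item, so 0 are uncovered.

0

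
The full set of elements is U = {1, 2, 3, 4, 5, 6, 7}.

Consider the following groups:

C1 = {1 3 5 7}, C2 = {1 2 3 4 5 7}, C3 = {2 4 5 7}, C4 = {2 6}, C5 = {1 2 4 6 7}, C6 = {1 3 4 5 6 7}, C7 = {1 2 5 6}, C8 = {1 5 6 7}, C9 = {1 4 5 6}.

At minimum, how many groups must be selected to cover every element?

2

Take {C2, C7}. Their union is {1, 2, 3, 4, 5, 6, 7}, which is all 7 elements.
No single group has all 7 elements (the largest, C2, has 6), so 2 is optimal.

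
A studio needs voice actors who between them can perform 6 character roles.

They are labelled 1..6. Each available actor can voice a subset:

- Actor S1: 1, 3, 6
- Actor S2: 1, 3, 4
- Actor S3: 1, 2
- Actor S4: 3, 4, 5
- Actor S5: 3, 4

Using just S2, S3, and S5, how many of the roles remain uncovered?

Union of S2, S3, S5 = {1, 2, 3, 4}.
Not covered: 5, 6 — 2 roles.

2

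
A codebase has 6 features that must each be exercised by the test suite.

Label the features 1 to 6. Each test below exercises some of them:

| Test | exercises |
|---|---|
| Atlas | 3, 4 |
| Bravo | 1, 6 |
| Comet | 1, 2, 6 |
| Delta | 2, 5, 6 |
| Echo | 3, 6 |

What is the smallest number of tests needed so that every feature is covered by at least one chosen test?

3

Take {Atlas, Bravo, Delta}. Their union is {1, 2, 3, 4, 5, 6}, which is all 6 features.
Only Atlas contains 4, so Atlas is forced; the remaining 4 features need at least 2 more tests (each remaining test adds at most 3) — so at least 3 tests are needed, and 3 is optimal.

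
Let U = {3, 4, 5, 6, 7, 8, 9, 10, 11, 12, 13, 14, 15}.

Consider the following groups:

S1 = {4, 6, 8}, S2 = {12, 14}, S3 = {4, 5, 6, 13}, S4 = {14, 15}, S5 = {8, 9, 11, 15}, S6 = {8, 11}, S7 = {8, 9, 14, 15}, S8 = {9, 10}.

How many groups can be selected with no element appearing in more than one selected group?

S2, S3, S6, S8 are pairwise disjoint (S2={12,14}; S3={4,5,6,13}; S6={8,11}; S8={9,10}).
Every remaining group overlaps one of these, and no 5 of the listed groups are pairwise disjoint, so 4 is the maximum.

4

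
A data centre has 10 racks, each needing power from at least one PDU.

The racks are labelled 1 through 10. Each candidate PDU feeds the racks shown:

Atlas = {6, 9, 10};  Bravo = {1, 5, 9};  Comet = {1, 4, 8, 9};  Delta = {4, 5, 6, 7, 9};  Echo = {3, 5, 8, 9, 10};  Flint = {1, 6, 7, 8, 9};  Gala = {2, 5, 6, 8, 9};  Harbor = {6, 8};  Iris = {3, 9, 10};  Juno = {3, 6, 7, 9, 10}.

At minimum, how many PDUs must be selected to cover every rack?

3

Comet and Gala and Juno together: Comet ∪ Gala ∪ Juno = {1, 2, 3, 4, 5, 6, 7, 8, 9, 10} — every rack is covered.
Only Gala contains 2, so Gala is forced; the remaining 5 racks need at least 2 more PDUs (each remaining PDU adds at most 3) — so at least 3 PDUs are needed, and 3 is optimal.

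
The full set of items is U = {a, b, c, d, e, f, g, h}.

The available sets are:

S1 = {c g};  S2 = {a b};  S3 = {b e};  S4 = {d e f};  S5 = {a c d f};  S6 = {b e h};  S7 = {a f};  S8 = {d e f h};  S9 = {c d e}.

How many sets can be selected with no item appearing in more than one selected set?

S1, S6, S7 are pairwise disjoint (S1={c,g}; S6={b,e,h}; S7={a,f}).
Every remaining set overlaps one of these, and no 4 of the listed sets are pairwise disjoint, so 3 is the maximum.

3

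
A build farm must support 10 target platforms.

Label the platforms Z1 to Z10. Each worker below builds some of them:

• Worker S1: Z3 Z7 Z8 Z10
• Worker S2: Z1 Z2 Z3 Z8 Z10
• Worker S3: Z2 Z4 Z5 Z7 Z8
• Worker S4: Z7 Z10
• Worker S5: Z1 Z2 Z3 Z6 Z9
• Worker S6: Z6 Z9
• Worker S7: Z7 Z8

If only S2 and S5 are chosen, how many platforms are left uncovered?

3

Union of S2, S5 = {Z1, Z2, Z3, Z6, Z8, Z9, Z10}.
Not covered: Z4, Z5, Z7 — 3 platforms.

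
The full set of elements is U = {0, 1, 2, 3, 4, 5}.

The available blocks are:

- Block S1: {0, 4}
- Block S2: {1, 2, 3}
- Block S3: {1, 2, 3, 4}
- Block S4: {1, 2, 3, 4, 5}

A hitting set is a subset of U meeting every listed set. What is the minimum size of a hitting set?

2

The 2 elements {0, 2} hit every block.
The blocks S1, S2 are pairwise disjoint, so any hitting set needs a separate element for each — at least 2. Hence 2 is optimal.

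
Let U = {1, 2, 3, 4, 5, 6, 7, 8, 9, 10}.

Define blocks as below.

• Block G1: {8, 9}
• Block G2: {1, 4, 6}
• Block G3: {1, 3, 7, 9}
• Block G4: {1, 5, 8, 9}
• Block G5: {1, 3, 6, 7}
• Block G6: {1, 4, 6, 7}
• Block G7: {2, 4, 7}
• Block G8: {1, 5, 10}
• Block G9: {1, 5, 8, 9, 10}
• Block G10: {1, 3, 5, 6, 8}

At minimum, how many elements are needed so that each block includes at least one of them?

Take H = {1, 4, 8}. Each listed block contains at least one of these, so H is a hitting set of size 3.
The blocks G1, G7, G8 are pairwise disjoint, so any hitting set needs a separate element for each — at least 3. Hence 3 is optimal.

3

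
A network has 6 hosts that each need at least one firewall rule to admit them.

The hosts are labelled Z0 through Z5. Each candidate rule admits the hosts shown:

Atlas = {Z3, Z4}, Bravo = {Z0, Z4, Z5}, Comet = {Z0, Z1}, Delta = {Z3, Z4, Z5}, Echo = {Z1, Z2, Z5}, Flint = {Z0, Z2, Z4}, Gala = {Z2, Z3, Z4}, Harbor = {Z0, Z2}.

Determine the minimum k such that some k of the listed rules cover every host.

Comet and Delta and Gala together: Comet ∪ Delta ∪ Gala = {Z0, Z1, Z2, Z3, Z4, Z5} — every host is covered.
No 2 of the 8 rules cover everything (all 28 combinations miss at least one host), so 3 is optimal.

3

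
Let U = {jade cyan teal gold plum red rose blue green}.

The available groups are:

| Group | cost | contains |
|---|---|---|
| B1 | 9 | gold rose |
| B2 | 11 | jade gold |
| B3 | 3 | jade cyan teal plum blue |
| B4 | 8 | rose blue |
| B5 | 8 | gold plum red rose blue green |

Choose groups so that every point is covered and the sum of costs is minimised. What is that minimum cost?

B3, B5 together cover every point (B3 ∪ B5 = {jade, cyan, teal, gold, plum, red, rose, blue, green}); total cost 3 + 8 = 11.
No covering selection has total cost below 11.

11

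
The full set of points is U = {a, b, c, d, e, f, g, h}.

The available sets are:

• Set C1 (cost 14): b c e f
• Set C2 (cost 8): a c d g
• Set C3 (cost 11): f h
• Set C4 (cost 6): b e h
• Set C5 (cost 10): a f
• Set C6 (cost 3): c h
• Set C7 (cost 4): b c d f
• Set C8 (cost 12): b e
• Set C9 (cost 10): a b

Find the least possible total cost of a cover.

18

C2, C4, C7 together cover every point (C2 ∪ C4 ∪ C7 = {a, b, c, d, e, f, g, h}); total cost 8 + 6 + 4 = 18.
No covering selection has total cost below 18.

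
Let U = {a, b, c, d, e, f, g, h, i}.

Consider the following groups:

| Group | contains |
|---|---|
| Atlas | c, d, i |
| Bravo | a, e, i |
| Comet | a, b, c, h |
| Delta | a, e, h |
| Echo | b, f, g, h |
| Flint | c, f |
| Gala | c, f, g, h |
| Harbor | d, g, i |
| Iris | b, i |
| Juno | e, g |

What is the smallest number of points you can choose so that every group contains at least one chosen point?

The 4 points {b, e, f, i} hit every group.
No choice of 3 points meets every group, so 4 is the minimum.

4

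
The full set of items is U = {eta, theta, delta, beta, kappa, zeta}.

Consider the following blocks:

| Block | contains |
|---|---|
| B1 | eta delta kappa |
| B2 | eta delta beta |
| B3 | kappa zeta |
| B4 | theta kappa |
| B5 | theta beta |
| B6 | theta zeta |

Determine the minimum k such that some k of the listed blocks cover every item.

3

B2 and B4 and B6 together: B2 ∪ B4 ∪ B6 = {eta, theta, delta, beta, kappa, zeta} — every item is covered.
No 2 of the 6 blocks cover everything (all 15 combinations miss at least one item), so 3 is optimal.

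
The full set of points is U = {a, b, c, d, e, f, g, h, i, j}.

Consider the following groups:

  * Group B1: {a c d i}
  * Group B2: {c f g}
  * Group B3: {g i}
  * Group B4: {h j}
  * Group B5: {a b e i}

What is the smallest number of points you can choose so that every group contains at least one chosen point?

3

T = {g, i, j} meets every group (each contains at least one member of T), and |T| = 3.
The groups B2, B4, B5 are pairwise disjoint, so any hitting set needs a separate point for each — at least 3. Hence 3 is optimal.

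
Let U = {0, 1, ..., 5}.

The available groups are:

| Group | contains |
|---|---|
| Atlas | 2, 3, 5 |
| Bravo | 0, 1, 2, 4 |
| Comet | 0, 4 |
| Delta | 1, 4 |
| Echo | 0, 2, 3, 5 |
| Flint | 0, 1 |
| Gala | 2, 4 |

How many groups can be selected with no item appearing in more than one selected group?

Atlas, Comet are pairwise disjoint (Atlas={2,3,5}; Comet={0,4}).
Every remaining group overlaps one of these, and no 3 of the listed groups are pairwise disjoint, so 2 is the maximum.

2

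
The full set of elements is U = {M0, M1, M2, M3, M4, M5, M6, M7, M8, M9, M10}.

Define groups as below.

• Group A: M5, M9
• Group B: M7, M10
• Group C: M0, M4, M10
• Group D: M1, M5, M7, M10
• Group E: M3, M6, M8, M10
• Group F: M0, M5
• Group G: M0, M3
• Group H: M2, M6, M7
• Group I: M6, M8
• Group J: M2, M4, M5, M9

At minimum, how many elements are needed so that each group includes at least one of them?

4

T = {M0, M5, M6, M10} meets every group (each contains at least one member of T), and |T| = 4.
The groups A, B, G, I are pairwise disjoint, so any hitting set needs a separate element for each — at least 4. Hence 4 is optimal.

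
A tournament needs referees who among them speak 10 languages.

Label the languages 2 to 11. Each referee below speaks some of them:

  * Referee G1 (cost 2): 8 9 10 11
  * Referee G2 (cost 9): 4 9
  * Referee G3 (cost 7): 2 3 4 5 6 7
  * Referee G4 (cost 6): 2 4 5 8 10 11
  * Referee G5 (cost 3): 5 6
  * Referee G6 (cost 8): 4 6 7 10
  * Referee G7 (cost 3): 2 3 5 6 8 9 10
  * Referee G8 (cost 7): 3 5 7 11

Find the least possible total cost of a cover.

9

G1, G3 together cover every language (G1 ∪ G3 = {2, 3, 4, 5, 6, 7, 8, 9, 10, 11}); total cost 2 + 7 = 9.
The greedy pick G7, G1, G3 costs 12; no covering selection beats 9.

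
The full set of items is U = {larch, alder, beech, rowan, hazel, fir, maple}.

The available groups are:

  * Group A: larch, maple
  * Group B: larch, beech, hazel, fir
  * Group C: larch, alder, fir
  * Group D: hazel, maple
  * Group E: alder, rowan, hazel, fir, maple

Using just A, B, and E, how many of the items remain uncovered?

0

Union of A, B, E = {larch, alder, beech, rowan, hazel, fir, maple} — that's every item, so 0 are uncovered.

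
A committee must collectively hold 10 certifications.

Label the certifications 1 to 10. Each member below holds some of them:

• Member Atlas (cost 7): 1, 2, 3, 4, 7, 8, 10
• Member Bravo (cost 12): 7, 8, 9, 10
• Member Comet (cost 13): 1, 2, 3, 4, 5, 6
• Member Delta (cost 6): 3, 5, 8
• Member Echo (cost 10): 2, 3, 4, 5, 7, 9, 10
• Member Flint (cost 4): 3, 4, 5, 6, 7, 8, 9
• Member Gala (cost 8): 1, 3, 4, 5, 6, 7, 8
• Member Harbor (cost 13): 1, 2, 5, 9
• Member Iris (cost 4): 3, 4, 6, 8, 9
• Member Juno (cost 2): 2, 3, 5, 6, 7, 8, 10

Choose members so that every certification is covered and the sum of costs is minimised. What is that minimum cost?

Atlas, Flint together cover every certification (Atlas ∪ Flint = {1, 2, 3, 4, 5, 6, 7, 8, 9, 10}); total cost 7 + 4 = 11.
The greedy pick Juno, Flint, Atlas costs 13; no covering selection beats 11.

11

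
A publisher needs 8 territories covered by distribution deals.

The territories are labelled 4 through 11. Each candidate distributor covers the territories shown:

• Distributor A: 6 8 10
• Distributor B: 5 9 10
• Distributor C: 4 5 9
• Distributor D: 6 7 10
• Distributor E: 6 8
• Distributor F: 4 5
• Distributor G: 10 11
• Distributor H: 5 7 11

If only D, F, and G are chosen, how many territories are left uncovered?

2

Union of D, F, G = {4, 5, 6, 7, 10, 11}.
Not covered: 8, 9 — 2 territories.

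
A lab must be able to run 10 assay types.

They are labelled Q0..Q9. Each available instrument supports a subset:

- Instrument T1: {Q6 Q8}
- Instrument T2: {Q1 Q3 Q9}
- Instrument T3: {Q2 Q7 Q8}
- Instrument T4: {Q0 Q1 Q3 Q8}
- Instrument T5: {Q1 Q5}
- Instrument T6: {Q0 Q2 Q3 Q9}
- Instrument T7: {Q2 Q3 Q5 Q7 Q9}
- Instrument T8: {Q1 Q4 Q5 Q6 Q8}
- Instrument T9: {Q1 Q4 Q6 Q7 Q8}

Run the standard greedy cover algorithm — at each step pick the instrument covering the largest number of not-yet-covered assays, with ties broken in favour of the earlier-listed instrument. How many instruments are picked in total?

3

Greedy: pick T7 (covers 5 new) → pick T8 (covers 4 new) → pick T4 (covers 1 new). Total picks: 3.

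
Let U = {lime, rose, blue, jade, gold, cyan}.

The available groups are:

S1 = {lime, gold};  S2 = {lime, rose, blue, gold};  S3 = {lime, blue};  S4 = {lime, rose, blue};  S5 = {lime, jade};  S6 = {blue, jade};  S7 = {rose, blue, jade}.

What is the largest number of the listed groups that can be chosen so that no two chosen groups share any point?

2

S1, S7 are pairwise disjoint (S1={lime,gold}; S7={rose,blue,jade}).
Every remaining group overlaps one of these, and no 3 of the listed groups are pairwise disjoint, so 2 is the maximum.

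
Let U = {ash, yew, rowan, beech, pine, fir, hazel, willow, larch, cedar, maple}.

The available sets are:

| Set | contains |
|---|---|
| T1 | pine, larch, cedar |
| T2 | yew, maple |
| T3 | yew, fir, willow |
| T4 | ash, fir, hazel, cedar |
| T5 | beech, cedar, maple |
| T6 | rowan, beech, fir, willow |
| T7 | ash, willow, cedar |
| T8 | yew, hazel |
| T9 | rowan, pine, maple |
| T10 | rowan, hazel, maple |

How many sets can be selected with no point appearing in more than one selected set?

3

T1, T2, T6 are pairwise disjoint (T1={pine,larch,cedar}; T2={yew,maple}; T6={rowan,beech,fir,willow}).
Every remaining set overlaps one of these, and no 4 of the listed sets are pairwise disjoint, so 3 is the maximum.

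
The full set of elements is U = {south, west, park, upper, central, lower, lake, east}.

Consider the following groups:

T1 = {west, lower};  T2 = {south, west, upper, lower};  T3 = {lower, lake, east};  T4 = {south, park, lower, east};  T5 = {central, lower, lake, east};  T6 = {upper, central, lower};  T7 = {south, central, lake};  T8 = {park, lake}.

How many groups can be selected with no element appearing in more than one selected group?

2

T2, T8 are pairwise disjoint (T2={south,west,upper,lower}; T8={park,lake}).
Every remaining group overlaps one of these, and no 3 of the listed groups are pairwise disjoint, so 2 is the maximum.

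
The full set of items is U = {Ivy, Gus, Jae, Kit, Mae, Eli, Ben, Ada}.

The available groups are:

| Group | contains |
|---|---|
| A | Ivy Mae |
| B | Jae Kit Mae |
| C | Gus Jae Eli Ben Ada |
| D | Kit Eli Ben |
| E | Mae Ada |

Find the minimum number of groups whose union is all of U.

A, C, and D cover everything between them: the union {Ivy, Gus, Jae, Kit, Mae, Eli, Ben, Ada} is all of U.
Only A contains Ivy, so A is forced; the remaining 6 items need at least 2 more groups (each remaining group adds at most 5) — so at least 3 groups are needed, and 3 is optimal.

3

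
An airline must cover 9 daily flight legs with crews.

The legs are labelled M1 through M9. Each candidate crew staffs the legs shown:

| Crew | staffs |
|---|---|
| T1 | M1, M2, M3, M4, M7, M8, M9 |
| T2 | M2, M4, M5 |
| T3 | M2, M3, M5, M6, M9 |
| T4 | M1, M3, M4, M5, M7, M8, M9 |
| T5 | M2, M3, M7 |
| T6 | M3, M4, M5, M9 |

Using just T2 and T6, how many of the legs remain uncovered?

4

Union of T2, T6 = {M2, M3, M4, M5, M9}.
Not covered: M1, M6, M7, M8 — 4 legs.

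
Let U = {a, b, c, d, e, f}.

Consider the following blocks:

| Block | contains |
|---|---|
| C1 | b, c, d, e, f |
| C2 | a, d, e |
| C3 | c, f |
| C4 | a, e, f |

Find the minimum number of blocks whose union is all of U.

2

Take {C1, C4}. Their union is {a, b, c, d, e, f}, which is all 6 items.
No single block has all 6 items (the largest, C1, has 5), so 2 is optimal.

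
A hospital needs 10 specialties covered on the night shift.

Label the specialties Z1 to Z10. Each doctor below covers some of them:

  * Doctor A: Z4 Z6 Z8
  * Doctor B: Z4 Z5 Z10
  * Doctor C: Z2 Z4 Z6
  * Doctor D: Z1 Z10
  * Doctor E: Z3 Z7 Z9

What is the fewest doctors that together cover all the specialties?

5

Take {A, B, C, D, E}. Their union is {Z1, Z2, Z3, Z4, Z5, Z6, Z7, Z8, Z9, Z10}, which is all 10 specialties.
No 4 of the 5 doctors cover everything (all 5 combinations miss at least one specialty), so 5 is optimal.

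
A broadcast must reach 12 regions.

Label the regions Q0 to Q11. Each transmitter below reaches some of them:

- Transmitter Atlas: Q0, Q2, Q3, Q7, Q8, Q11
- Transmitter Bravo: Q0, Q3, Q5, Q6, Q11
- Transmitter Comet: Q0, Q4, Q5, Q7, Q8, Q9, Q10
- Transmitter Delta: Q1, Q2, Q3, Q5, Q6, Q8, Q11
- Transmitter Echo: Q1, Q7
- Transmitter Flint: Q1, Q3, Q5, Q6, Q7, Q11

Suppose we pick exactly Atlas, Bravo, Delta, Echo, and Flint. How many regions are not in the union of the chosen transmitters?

Union of Atlas, Bravo, Delta, Echo, Flint = {Q0, Q1, Q2, Q3, Q5, Q6, Q7, Q8, Q11}.
Not covered: Q4, Q9, Q10 — 3 regions.

3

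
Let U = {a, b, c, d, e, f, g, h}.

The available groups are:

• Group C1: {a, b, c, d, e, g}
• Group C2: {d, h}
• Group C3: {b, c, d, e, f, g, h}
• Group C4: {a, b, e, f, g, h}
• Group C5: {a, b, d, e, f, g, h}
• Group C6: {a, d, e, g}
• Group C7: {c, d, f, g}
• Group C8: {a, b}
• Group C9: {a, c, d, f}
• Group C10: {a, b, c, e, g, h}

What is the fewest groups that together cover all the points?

2

Take {C4, C7}. Their union is {a, b, c, d, e, f, g, h}, which is all 8 points.
No single group has all 8 points (the largest, C3, has 7), so 2 is optimal.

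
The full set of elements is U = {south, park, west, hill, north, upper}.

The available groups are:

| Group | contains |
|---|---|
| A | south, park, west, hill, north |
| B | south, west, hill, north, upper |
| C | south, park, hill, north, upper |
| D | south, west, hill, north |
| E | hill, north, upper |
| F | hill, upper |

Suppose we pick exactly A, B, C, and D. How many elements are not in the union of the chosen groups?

Union of A, B, C, D = {south, park, west, hill, north, upper} — that's every element, so 0 are uncovered.

0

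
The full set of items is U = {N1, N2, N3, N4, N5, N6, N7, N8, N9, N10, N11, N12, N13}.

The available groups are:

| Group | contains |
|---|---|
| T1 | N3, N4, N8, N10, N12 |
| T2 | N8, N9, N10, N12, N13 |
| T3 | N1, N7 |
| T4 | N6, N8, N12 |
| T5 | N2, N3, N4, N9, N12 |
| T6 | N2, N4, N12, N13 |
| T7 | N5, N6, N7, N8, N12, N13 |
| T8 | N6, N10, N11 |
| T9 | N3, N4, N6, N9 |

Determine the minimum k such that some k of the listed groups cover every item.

Take {T3, T5, T7, T8}. Their union is {N1, N2, N3, N4, N5, N6, N7, N8, N9, N10, N11, N12, N13}, which is all 13 items.
Only T3 contains N1, so T3 is forced; the remaining 11 items need at least 3 more groups (each remaining group adds at most 5) — so at least 4 groups are needed, and 4 is optimal.

4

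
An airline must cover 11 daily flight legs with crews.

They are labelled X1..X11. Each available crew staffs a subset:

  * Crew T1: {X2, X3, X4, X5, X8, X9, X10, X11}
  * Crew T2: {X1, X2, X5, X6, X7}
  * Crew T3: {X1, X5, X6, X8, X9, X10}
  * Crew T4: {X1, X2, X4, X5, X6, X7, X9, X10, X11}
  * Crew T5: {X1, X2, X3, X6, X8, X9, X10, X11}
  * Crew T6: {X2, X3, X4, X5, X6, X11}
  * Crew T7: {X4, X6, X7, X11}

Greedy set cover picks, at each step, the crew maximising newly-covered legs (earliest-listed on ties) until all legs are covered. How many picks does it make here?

2

Greedy: pick T4 (covers 9 new) → pick T1 (covers 2 new). Total picks: 2.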